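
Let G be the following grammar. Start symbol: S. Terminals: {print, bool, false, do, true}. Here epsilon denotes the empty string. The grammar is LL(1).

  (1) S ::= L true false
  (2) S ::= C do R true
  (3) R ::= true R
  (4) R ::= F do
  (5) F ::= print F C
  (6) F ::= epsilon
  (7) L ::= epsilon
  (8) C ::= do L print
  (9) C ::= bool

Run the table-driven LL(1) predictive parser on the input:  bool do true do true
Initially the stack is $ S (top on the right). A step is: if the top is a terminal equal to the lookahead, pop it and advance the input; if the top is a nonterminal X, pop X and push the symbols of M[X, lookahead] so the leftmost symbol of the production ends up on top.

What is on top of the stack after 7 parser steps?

step 1: stack=$ S  input=bool do true do true $  — expand S ::= C do R true
step 2: stack=$ true R do C  input=bool do true do true $  — expand C ::= bool
step 3: stack=$ true R do bool  input=bool do true do true $  — match bool
step 4: stack=$ true R do  input=do true do true $  — match do
step 5: stack=$ true R  input=true do true $  — expand R ::= true R
step 6: stack=$ true R true  input=true do true $  — match true
step 7: stack=$ true R  input=do true $  — expand R ::= F do
Stack after step 7: $ true do F (top = F).

F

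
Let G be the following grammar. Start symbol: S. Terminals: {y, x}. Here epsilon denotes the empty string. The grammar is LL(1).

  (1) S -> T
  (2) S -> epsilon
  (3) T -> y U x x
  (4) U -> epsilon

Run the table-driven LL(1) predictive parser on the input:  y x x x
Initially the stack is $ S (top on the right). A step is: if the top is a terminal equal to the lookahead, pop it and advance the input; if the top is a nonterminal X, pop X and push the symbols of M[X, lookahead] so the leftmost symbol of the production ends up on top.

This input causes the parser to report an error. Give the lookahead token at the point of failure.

     Stack      Input      Action
  1  $ S        y x x x $  expand S -> T
  2  $ T        y x x x $  expand T -> y U x x
  3  $ x x U y  y x x x $  match y
  4  $ x x U    x x x $    expand U -> epsilon
  5  $ x x      x x x $    match x
  6  $ x        x x $      match x
  7  $          x $        error: stack empty but input remains

x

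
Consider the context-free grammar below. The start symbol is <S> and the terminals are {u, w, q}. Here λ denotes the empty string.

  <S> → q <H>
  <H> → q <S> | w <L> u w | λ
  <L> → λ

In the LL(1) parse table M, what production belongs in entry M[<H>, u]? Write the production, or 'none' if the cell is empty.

FIRST(<S>): from <S>→q <H> we get {q}. So FIRST(<S>) = {q}.
FIRST(<H>): from <H>→q <S> we get {q}; from <H>→w <L> u w we get {w}; from <H>→λ we get {λ}. So FIRST(<H>) = {λ, q, w}.
FIRST(<L>): from <L>→λ we get {λ}. So FIRST(<L>) = {λ}.
FOLLOW(<S>) includes $ since <S> is the start symbol.
FOLLOW(<S>): in <H>→q <S>, the suffix after <S> is empty, so FOLLOW(<S>) ⊇ FOLLOW(<H>) = {$}. Thus FOLLOW(<S>) = {$}.
FOLLOW(<H>): in <S>→q <H>, the suffix after <H> is empty, so FOLLOW(<H>) ⊇ FOLLOW(<S>) = {$}. Thus FOLLOW(<H>) = {$}.
For <H> → q <S>: FIRST(q <S>) = {q}, so it goes in M[<H>, t] for t ∈ {q}.
For <H> → w <L> u w: FIRST(w <L> u w) = {w}, so it goes in M[<H>, t] for t ∈ {w}.
For <H> → λ: FIRST(λ) = {λ}, so it goes in M[<H>, t] for t ∈ {}; since λ ∈ FIRST, also for every t ∈ FOLLOW(<H>) = {$}.
None of these place a production in M[<H>, u].

none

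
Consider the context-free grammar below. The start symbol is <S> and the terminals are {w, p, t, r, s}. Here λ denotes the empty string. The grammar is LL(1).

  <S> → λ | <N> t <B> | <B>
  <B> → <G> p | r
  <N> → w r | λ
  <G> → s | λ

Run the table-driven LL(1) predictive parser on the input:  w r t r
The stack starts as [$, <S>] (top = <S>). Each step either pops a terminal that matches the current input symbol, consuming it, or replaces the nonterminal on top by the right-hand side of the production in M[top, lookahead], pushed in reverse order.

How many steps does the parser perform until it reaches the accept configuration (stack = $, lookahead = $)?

7

step 1: stack=$ <S>  input=w r t r $  — expand <S> → <N> t <B>
step 2: stack=$ <B> t <N>  input=w r t r $  — expand <N> → w r
step 3: stack=$ <B> t r w  input=w r t r $  — match w
step 4: stack=$ <B> t r  input=r t r $  — match r
step 5: stack=$ <B> t  input=t r $  — match t
step 6: stack=$ <B>  input=r $  — expand <B> → r
step 7: stack=$ r  input=r $  — match r
Accept reached after 7 steps.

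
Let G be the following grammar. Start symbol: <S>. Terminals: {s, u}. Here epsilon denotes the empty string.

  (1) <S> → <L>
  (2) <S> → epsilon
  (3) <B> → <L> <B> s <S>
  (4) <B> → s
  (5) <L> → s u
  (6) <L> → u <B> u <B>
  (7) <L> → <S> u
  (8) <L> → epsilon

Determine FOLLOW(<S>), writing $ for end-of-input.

{$, s, u}

FIRST(<S>): from <S>→<L> we get {epsilon, s, u}; from <S>→epsilon we get {epsilon}. So FIRST(<S>) = {epsilon, s, u}.
FIRST(<L>): from <L>→s u we get {s}; from <L>→u <B> u <B> we get {u}; from <L>→<S> u we get {s, u}; from <L>→epsilon we get {epsilon}. So FIRST(<L>) = {epsilon, s, u}.
FIRST(<B>): from <B>→<L> <B> s <S> we get {s, u}; from <B>→s we get {s}. So FIRST(<B>) = {s, u}.
FOLLOW(<S>) includes $ since <S> is the start symbol.
FOLLOW(<S>): in <B>→<L> <B> s <S>, the suffix after <S> is empty, so FOLLOW(<S>) ⊇ FOLLOW(<B>) = {$, s, u}; in <L>→<S> u, <S> is followed by u with FIRST {u}. Thus FOLLOW(<S>) = {$, s, u}.
FOLLOW(<L>): in <S>→<L>, the suffix after <L> is empty, so FOLLOW(<L>) ⊇ FOLLOW(<S>) = {$, s, u}; in <B>→<L> <B> s <S>, <L> is followed by <B> s <S> with FIRST {s, u}. Thus FOLLOW(<L>) = {$, s, u}.
FOLLOW(<B>): in <B>→<L> <B> s <S>, <B> is followed by s <S> with FIRST {s}; in <L>→u <B> u <B> (occurrence 1), <B> is followed by u <B> with FIRST {u}; in <L>→u <B> u <B> (occurrence 2), the suffix after <B> is empty, so FOLLOW(<B>) ⊇ FOLLOW(<L>) = {$, s, u}. Thus FOLLOW(<B>) = {$, s, u}.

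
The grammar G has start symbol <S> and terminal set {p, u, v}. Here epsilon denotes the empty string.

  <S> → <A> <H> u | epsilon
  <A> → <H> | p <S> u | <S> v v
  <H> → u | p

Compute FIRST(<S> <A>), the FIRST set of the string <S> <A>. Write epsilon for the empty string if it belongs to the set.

FIRST(<H>): from <H>→u we get {u}; from <H>→p we get {p}. So FIRST(<H>) = {p, u}.
FIRST(<S>): from <S>→<A> <H> u we get {p, u, v}; from <S>→epsilon we get {epsilon}. So FIRST(<S>) = {epsilon, p, u, v}.
FIRST(<A>): from <A>→<H> we get {p, u}; from <A>→p <S> u we get {p}; from <A>→<S> v v we get {p, u, v}. So FIRST(<A>) = {p, u, v}.
FIRST(<S> <A>): take FIRST of each symbol in turn, carrying on past any symbol whose FIRST contains epsilon; result {p, u, v}.

{p, u, v}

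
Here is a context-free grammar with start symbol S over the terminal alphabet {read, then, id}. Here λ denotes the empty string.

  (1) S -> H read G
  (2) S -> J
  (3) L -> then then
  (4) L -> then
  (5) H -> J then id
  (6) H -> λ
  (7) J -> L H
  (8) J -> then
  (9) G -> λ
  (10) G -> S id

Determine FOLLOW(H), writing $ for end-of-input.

FIRST(L): from L->then then we get {then}; from L->then we get {then}. So FIRST(L) = {then}.
FIRST(J): from J->L H we get {then}; from J->then we get {then}. So FIRST(J) = {then}.
FIRST(H): from H->J then id we get {then}; from H->λ we get {λ}. So FIRST(H) = {λ, then}.
FIRST(S): from S->H read G we get {read, then}; from S->J we get {then}. So FIRST(S) = {read, then}.
FIRST(G): from G->λ we get {λ}; from G->S id we get {read, then}. So FIRST(G) = {λ, read, then}.
FOLLOW(S) includes $ since S is the start symbol.
FOLLOW(S): in G->S id, S is followed by id with FIRST {id}. Thus FOLLOW(S) = {$, id}.
FOLLOW(J): in S->J, the suffix after J is empty, so FOLLOW(J) ⊇ FOLLOW(S) = {$, id}; in H->J then id, J is followed by then id with FIRST {then}. Thus FOLLOW(J) = {$, id, then}.
FOLLOW(L): in J->L H, L is followed by H with FIRST {λ, then}; in J->L H, the suffix after L is nullable, so FOLLOW(L) ⊇ FOLLOW(J) = {$, id, then}. Thus FOLLOW(L) = {$, id, then}.
FOLLOW(H): in S->H read G, H is followed by read G with FIRST {read}; in J->L H, the suffix after H is empty, so FOLLOW(H) ⊇ FOLLOW(J) = {$, id, then}. Thus FOLLOW(H) = {$, id, read, then}.
FOLLOW(G): in S->H read G, the suffix after G is empty, so FOLLOW(G) ⊇ FOLLOW(S) = {$, id}. Thus FOLLOW(G) = {$, id}.

{$, id, read, then}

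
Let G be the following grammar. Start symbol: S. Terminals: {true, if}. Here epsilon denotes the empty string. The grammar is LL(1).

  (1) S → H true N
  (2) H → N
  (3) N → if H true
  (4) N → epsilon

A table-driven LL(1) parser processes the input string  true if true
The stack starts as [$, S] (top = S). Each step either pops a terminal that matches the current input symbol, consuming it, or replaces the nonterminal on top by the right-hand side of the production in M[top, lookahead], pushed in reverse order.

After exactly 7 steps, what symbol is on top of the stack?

N

step 1: stack=$ S  input=true if true $  — expand S → H true N
step 2: stack=$ N true H  input=true if true $  — expand H → N
step 3: stack=$ N true N  input=true if true $  — expand N → epsilon
step 4: stack=$ N true  input=true if true $  — match true
step 5: stack=$ N  input=if true $  — expand N → if H true
step 6: stack=$ true H if  input=if true $  — match if
step 7: stack=$ true H  input=true $  — expand H → N
Stack after step 7: $ true N (top = N).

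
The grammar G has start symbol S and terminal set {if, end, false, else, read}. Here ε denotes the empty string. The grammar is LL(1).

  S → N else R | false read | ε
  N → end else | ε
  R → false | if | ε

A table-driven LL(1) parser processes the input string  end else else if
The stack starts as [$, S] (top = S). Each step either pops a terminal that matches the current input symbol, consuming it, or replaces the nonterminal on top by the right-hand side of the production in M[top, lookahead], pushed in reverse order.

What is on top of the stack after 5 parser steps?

R

step 1: stack=$ S  input=end else else if $  — expand S → N else R
step 2: stack=$ R else N  input=end else else if $  — expand N → end else
step 3: stack=$ R else else end  input=end else else if $  — match end
step 4: stack=$ R else else  input=else else if $  — match else
step 5: stack=$ R else  input=else if $  — match else
Stack after step 5: $ R (top = R).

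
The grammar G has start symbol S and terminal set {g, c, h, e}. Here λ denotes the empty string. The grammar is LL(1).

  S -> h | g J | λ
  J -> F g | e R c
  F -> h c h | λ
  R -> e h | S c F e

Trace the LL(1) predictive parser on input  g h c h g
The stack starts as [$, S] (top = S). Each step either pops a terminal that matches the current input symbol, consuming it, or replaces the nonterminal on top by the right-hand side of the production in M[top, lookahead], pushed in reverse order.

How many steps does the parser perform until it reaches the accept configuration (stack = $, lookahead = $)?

     Stack      Input        Action
  1  $ S        g h c h g $  expand S -> g J
  2  $ J g      g h c h g $  match g
  3  $ J        h c h g $    expand J -> F g
  4  $ g F      h c h g $    expand F -> h c h
  5  $ g h c h  h c h g $    match h
  6  $ g h c    c h g $      match c
  7  $ g h      h g $        match h
  8  $ g        g $          match g
Accept reached after 8 steps.

8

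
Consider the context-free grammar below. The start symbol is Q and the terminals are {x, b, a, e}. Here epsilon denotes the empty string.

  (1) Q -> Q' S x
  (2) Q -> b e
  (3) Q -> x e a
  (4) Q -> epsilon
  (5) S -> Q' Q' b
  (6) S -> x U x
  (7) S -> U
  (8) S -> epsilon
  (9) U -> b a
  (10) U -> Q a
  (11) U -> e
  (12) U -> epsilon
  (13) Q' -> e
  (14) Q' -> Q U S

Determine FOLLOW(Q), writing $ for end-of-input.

{$, a, b, e, x}

FIRST(Q): from Q->Q' S x we get {a, b, e, x}; from Q->b e we get {b}; from Q->x e a we get {x}; from Q->epsilon we get {epsilon}. So FIRST(Q) = {epsilon, a, b, e, x}.
FIRST(U): from U->b a we get {b}; from U->Q a we get {a, b, e, x}; from U->e we get {e}; from U->epsilon we get {epsilon}. So FIRST(U) = {epsilon, a, b, e, x}.
FIRST(S): from S->Q' Q' b we get {a, b, e, x}; from S->x U x we get {x}; from S->U we get {epsilon, a, b, e, x}; from S->epsilon we get {epsilon}. So FIRST(S) = {epsilon, a, b, e, x}.
FIRST(Q'): from Q'->e we get {e}; from Q'->Q U S we get {epsilon, a, b, e, x}. So FIRST(Q') = {epsilon, a, b, e, x}.
FOLLOW(Q) includes $ since Q is the start symbol.
FOLLOW(Q'): in Q->Q' S x, Q' is followed by S x with FIRST {a, b, e, x}; in S->Q' Q' b (occurrence 1), Q' is followed by Q' b with FIRST {a, b, e, x}; in S->Q' Q' b (occurrence 2), Q' is followed by b with FIRST {b}. Thus FOLLOW(Q') = {a, b, e, x}.
FOLLOW(Q): in U->Q a, Q is followed by a with FIRST {a}; in Q'->Q U S, Q is followed by U S with FIRST {epsilon, a, b, e, x}; in Q'->Q U S, the suffix after Q is nullable, so FOLLOW(Q) ⊇ FOLLOW(Q') = {a, b, e, x}. Thus FOLLOW(Q) = {$, a, b, e, x}.
FOLLOW(S): in Q->Q' S x, S is followed by x with FIRST {x}; in Q'->Q U S, the suffix after S is empty, so FOLLOW(S) ⊇ FOLLOW(Q') = {a, b, e, x}. Thus FOLLOW(S) = {a, b, e, x}.
FOLLOW(U): in S->x U x, U is followed by x with FIRST {x}; in S->U, the suffix after U is empty, so FOLLOW(U) ⊇ FOLLOW(S) = {a, b, e, x}; in Q'->Q U S, U is followed by S with FIRST {epsilon, a, b, e, x}; in Q'->Q U S, the suffix after U is nullable, so FOLLOW(U) ⊇ FOLLOW(Q') = {a, b, e, x}. Thus FOLLOW(U) = {a, b, e, x}.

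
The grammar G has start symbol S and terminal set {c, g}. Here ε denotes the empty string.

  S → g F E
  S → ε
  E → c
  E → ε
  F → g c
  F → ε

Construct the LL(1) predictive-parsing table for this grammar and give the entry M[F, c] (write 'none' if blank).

FIRST(S) = {ε, g}
FIRST(E) = {ε, c}
FIRST(F) = {ε, g}
FOLLOW(S) includes $ since S is the start symbol.
FOLLOW(S): S appears on no right-hand side. Thus FOLLOW(S) = {$}.
FOLLOW(F): in S→g F E, F is followed by E with FIRST {ε, c}; in S→g F E, the suffix after F is nullable, so FOLLOW(F) ⊇ FOLLOW(S) = {$}. Thus FOLLOW(F) = {$, c}.
For F → g c: FIRST(g c) = {g}, so it goes in M[F, t] for t ∈ {g}.
For F → ε: FIRST(ε) = {ε}, so it goes in M[F, t] for t ∈ {}; since ε ∈ FIRST, also for every t ∈ FOLLOW(F) = {$, c}.

F → ε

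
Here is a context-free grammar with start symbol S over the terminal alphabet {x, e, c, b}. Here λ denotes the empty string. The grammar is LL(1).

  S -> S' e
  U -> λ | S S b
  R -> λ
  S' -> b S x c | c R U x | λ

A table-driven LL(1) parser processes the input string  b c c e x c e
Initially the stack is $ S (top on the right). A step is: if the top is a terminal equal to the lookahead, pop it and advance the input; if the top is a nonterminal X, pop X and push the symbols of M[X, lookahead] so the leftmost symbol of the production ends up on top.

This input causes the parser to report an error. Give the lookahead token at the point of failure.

x

      Stack                         Input            Action
   1  $ S                           b c c e x c e $  expand S -> S' e
   2  $ e S'                        b c c e x c e $  expand S' -> b S x c
   3  $ e c x S b                   b c c e x c e $  match b
   4  $ e c x S                     c c e x c e $    expand S -> S' e
   5  $ e c x e S'                  c c e x c e $    expand S' -> c R U x
   6  $ e c x e x U R c             c c e x c e $    match c
   7  $ e c x e x U R               c e x c e $      expand R -> λ
   8  $ e c x e x U                 c e x c e $      expand U -> S S b
   9  $ e c x e x b S S             c e x c e $      expand S -> S' e
  10  $ e c x e x b S e S'          c e x c e $      expand S' -> c R U x
  11  $ e c x e x b S e x U R c     c e x c e $      match c
  12  $ e c x e x b S e x U R       e x c e $        expand R -> λ
  13  $ e c x e x b S e x U         e x c e $        expand U -> S S b
  14  $ e c x e x b S e x b S S     e x c e $        expand S -> S' e
  15  $ e c x e x b S e x b S e S'  e x c e $        expand S' -> λ
  16  $ e c x e x b S e x b S e     e x c e $        match e
  17  $ e c x e x b S e x b S       x c e $          error: M[S, x] is empty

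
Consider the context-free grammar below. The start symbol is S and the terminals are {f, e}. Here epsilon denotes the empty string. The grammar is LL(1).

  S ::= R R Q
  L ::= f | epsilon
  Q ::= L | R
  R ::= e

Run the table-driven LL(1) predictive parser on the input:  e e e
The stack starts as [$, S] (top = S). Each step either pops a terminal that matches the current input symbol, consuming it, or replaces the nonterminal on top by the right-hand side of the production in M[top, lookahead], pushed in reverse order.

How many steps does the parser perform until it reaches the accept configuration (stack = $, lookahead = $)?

     Stack    Input    Action
  1  $ S      e e e $  expand S ::= R R Q
  2  $ Q R R  e e e $  expand R ::= e
  3  $ Q R e  e e e $  match e
  4  $ Q R    e e $    expand R ::= e
  5  $ Q e    e e $    match e
  6  $ Q      e $      expand Q ::= R
  7  $ R      e $      expand R ::= e
  8  $ e      e $      match e
Accept reached after 8 steps.

8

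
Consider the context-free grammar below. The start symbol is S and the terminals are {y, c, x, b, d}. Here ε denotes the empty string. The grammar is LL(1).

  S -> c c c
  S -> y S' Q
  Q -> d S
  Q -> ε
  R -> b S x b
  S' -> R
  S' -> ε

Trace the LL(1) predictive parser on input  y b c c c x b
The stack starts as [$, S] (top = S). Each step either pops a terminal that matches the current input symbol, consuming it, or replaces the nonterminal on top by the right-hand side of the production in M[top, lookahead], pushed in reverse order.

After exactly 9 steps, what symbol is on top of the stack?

step 1: stack=$ S  input=y b c c c x b $  — expand S -> y S' Q
step 2: stack=$ Q S' y  input=y b c c c x b $  — match y
step 3: stack=$ Q S'  input=b c c c x b $  — expand S' -> R
step 4: stack=$ Q R  input=b c c c x b $  — expand R -> b S x b
step 5: stack=$ Q b x S b  input=b c c c x b $  — match b
step 6: stack=$ Q b x S  input=c c c x b $  — expand S -> c c c
step 7: stack=$ Q b x c c c  input=c c c x b $  — match c
step 8: stack=$ Q b x c c  input=c c x b $  — match c
step 9: stack=$ Q b x c  input=c x b $  — match c
Stack after step 9: $ Q b x (top = x).

x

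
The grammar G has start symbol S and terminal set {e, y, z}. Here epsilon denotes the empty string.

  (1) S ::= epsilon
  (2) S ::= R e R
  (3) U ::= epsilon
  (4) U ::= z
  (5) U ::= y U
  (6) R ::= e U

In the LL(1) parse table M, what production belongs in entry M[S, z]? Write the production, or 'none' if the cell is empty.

none

FIRST(U) = {epsilon, y, z}
FIRST(R) = {e}
FIRST(S) = {epsilon, e}  (via R e R)
FOLLOW(S) includes $ since S is the start symbol.
FOLLOW(S): S appears on no right-hand side. Thus FOLLOW(S) = {$}.
For S ::= epsilon: FIRST(epsilon) = {epsilon}, so it goes in M[S, t] for t ∈ {}; since epsilon ∈ FIRST, also for every t ∈ FOLLOW(S) = {$}.
For S ::= R e R: FIRST(R e R) = {e}, so it goes in M[S, t] for t ∈ {e}.
None of these place a production in M[S, z].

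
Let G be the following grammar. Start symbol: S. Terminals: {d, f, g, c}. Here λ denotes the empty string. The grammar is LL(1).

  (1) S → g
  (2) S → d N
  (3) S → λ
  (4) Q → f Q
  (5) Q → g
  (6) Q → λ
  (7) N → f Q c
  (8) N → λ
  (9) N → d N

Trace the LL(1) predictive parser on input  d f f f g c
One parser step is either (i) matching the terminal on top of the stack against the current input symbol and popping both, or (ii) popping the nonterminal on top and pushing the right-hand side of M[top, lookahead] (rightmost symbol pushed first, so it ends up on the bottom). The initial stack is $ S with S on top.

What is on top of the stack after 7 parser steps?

     Stack    Input          Action
  1  $ S      d f f f g c $  expand S → d N
  2  $ N d    d f f f g c $  match d
  3  $ N      f f f g c $    expand N → f Q c
  4  $ c Q f  f f f g c $    match f
  5  $ c Q    f f g c $      expand Q → f Q
  6  $ c Q f  f f g c $      match f
  7  $ c Q    f g c $        expand Q → f Q
Stack after step 7: $ c Q f (top = f).

f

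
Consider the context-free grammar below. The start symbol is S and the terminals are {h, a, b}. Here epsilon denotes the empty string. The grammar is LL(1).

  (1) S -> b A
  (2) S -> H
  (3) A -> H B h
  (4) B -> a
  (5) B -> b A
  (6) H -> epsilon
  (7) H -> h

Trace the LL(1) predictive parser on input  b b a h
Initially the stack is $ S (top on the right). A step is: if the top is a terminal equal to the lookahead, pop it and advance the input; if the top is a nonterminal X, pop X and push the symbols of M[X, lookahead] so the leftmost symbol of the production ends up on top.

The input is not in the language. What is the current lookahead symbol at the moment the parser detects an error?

step 1: stack=$ S  input=b b a h $  — expand S -> b A
step 2: stack=$ A b  input=b b a h $  — match b
step 3: stack=$ A  input=b a h $  — expand A -> H B h
step 4: stack=$ h B H  input=b a h $  — expand H -> epsilon
step 5: stack=$ h B  input=b a h $  — expand B -> b A
step 6: stack=$ h A b  input=b a h $  — match b
step 7: stack=$ h A  input=a h $  — expand A -> H B h
step 8: stack=$ h h B H  input=a h $  — expand H -> epsilon
step 9: stack=$ h h B  input=a h $  — expand B -> a
step 10: stack=$ h h a  input=a h $  — match a
step 11: stack=$ h h  input=h $  — match h
step 12: stack=$ h  input=$  — error: top is terminal h but lookahead is $

$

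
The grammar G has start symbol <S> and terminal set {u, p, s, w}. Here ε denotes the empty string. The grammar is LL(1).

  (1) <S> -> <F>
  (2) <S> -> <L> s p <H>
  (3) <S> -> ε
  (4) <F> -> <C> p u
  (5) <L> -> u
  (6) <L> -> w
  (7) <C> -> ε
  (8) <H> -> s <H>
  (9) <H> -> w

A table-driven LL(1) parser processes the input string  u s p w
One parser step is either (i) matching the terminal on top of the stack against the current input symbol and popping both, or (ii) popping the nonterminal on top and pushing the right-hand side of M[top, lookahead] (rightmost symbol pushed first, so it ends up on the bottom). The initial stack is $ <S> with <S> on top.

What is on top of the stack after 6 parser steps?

step 1: stack=$ <S>  input=u s p w $  — expand <S> -> <L> s p <H>
step 2: stack=$ <H> p s <L>  input=u s p w $  — expand <L> -> u
step 3: stack=$ <H> p s u  input=u s p w $  — match u
step 4: stack=$ <H> p s  input=s p w $  — match s
step 5: stack=$ <H> p  input=p w $  — match p
step 6: stack=$ <H>  input=w $  — expand <H> -> w
Stack after step 6: $ w (top = w).

w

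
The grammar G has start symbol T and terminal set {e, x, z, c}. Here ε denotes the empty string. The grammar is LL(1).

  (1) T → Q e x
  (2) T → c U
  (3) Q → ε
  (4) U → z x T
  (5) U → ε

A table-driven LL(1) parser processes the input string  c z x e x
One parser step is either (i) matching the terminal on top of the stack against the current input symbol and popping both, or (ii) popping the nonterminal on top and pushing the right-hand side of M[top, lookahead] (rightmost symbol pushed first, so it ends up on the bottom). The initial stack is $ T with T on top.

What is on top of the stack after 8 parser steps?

     Stack    Input        Action
  1  $ T      c z x e x $  expand T → c U
  2  $ U c    c z x e x $  match c
  3  $ U      z x e x $    expand U → z x T
  4  $ T x z  z x e x $    match z
  5  $ T x    x e x $      match x
  6  $ T      e x $        expand T → Q e x
  7  $ x e Q  e x $        expand Q → ε
  8  $ x e    e x $        match e
Stack after step 8: $ x (top = x).

x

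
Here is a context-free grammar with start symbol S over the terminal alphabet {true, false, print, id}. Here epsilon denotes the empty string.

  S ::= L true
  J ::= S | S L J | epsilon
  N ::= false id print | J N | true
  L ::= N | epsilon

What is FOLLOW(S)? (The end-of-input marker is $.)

FIRST(S) = {false, true}  (via L true)
FIRST(J) = {epsilon, false, true}  (via S, S L J)
FIRST(N) = {false, true}  (via J N)
FIRST(L) = {epsilon, false, true}  (via N)
FOLLOW(S) includes $ since S is the start symbol.
FOLLOW(J): in J::=S L J, the suffix after J is empty (adds nothing new); in N::=J N, J is followed by N with FIRST {false, true}. Thus FOLLOW(J) = {false, true}.
FOLLOW(S): in J::=S, the suffix after S is empty, so FOLLOW(S) ⊇ FOLLOW(J) = {false, true}; in J::=S L J, S is followed by L J with FIRST {epsilon, false, true}; in J::=S L J, the suffix after S is nullable, so FOLLOW(S) ⊇ FOLLOW(J) = {false, true}. Thus FOLLOW(S) = {$, false, true}.
FOLLOW(L): in S::=L true, L is followed by true with FIRST {true}; in J::=S L J, L is followed by J with FIRST {epsilon, false, true}; in J::=S L J, the suffix after L is nullable, so FOLLOW(L) ⊇ FOLLOW(J) = {false, true}. Thus FOLLOW(L) = {false, true}.
FOLLOW(N): in N::=J N, the suffix after N is empty (adds nothing new); in L::=N, the suffix after N is empty, so FOLLOW(N) ⊇ FOLLOW(L) = {false, true}. Thus FOLLOW(N) = {false, true}.

{$, false, true}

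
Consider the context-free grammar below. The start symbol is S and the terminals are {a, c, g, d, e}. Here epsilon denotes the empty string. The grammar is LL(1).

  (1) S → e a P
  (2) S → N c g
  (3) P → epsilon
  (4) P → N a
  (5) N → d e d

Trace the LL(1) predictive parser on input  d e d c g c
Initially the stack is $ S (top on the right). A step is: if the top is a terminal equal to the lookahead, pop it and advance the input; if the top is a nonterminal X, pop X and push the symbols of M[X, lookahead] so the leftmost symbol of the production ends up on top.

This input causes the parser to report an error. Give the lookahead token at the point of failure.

step 1: stack=$ S  input=d e d c g c $  — expand S → N c g
step 2: stack=$ g c N  input=d e d c g c $  — expand N → d e d
step 3: stack=$ g c d e d  input=d e d c g c $  — match d
step 4: stack=$ g c d e  input=e d c g c $  — match e
step 5: stack=$ g c d  input=d c g c $  — match d
step 6: stack=$ g c  input=c g c $  — match c
step 7: stack=$ g  input=g c $  — match g
step 8: stack=$  input=c $  — error: stack empty but input remains

c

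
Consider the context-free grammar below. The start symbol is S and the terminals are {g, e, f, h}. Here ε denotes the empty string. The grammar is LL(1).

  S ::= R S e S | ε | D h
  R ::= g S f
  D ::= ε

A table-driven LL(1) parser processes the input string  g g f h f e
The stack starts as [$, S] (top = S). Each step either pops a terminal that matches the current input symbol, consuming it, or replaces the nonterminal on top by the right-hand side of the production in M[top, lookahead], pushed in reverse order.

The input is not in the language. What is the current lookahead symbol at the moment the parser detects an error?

f

      Stack                  Input          Action
   1  $ S                    g g f h f e $  expand S ::= R S e S
   2  $ S e S R              g g f h f e $  expand R ::= g S f
   3  $ S e S f S g          g g f h f e $  match g
   4  $ S e S f S            g f h f e $    expand S ::= R S e S
   5  $ S e S f S e S R      g f h f e $    expand R ::= g S f
   6  $ S e S f S e S f S g  g f h f e $    match g
   7  $ S e S f S e S f S    f h f e $      expand S ::= ε
   8  $ S e S f S e S f      f h f e $      match f
   9  $ S e S f S e S        h f e $        expand S ::= D h
  10  $ S e S f S e h D      h f e $        expand D ::= ε
  11  $ S e S f S e h        h f e $        match h
  12  $ S e S f S e          f e $          error: top is terminal e but lookahead is f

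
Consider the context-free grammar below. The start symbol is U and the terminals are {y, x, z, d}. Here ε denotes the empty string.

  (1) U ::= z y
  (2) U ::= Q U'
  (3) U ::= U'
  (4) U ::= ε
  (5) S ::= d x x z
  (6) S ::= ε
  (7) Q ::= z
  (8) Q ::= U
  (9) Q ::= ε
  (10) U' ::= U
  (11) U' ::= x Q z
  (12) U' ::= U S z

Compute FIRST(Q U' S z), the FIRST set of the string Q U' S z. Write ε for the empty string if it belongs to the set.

{d, x, z}

FIRST(S): from S::=d x x z we get {d}; from S::=ε we get {ε}. So FIRST(S) = {ε, d}.
FIRST(U): from U::=z y we get {z}; from U::=Q U' we get {ε, d, x, z}; from U::=U' we get {ε, d, x, z}; from U::=ε we get {ε}. So FIRST(U) = {ε, d, x, z}.
FIRST(Q): from Q::=z we get {z}; from Q::=U we get {ε, d, x, z}; from Q::=ε we get {ε}. So FIRST(Q) = {ε, d, x, z}.
FIRST(U'): from U'::=U we get {ε, d, x, z}; from U'::=x Q z we get {x}; from U'::=U S z we get {d, x, z}. So FIRST(U') = {ε, d, x, z}.
FIRST(Q U' S z): take FIRST of each symbol in turn, carrying on past any symbol whose FIRST contains ε; result {d, x, z}.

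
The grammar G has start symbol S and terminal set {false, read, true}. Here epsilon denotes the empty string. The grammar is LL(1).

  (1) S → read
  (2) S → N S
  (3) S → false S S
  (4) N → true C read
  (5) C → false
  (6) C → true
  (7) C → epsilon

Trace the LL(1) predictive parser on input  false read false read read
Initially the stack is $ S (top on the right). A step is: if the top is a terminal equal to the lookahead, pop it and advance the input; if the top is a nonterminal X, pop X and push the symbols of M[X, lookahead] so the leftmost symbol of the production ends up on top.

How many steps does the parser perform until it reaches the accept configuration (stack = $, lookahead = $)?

10

      Stack        Input                         Action
   1  $ S          false read false read read $  expand S → false S S
   2  $ S S false  false read false read read $  match false
   3  $ S S        read false read read $        expand S → read
   4  $ S read     read false read read $        match read
   5  $ S          false read read $             expand S → false S S
   6  $ S S false  false read read $             match false
   7  $ S S        read read $                   expand S → read
   8  $ S read     read read $                   match read
   9  $ S          read $                        expand S → read
  10  $ read       read $                        match read
Accept reached after 10 steps.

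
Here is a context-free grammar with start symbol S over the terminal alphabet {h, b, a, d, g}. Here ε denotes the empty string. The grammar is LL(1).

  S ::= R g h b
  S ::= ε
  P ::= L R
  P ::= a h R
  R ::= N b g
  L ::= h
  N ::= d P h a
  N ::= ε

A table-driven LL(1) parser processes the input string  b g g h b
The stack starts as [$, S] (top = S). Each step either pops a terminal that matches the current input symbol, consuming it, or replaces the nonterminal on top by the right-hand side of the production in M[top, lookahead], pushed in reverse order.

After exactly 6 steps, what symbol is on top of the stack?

h

step 1: stack=$ S  input=b g g h b $  — expand S ::= R g h b
step 2: stack=$ b h g R  input=b g g h b $  — expand R ::= N b g
step 3: stack=$ b h g g b N  input=b g g h b $  — expand N ::= ε
step 4: stack=$ b h g g b  input=b g g h b $  — match b
step 5: stack=$ b h g g  input=g g h b $  — match g
step 6: stack=$ b h g  input=g h b $  — match g
Stack after step 6: $ b h (top = h).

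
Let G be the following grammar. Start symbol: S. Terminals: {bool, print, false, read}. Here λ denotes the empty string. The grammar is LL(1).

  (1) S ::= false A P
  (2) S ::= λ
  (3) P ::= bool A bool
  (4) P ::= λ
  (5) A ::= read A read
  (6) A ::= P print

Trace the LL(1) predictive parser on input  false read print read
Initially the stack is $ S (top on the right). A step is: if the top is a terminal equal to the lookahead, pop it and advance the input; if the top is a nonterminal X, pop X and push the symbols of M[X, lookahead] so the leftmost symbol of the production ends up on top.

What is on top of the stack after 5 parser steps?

     Stack            Input                    Action
  1  $ S              false read print read $  expand S ::= false A P
  2  $ P A false      false read print read $  match false
  3  $ P A            read print read $        expand A ::= read A read
  4  $ P read A read  read print read $        match read
  5  $ P read A       print read $             expand A ::= P print
Stack after step 5: $ P read print P (top = P).

P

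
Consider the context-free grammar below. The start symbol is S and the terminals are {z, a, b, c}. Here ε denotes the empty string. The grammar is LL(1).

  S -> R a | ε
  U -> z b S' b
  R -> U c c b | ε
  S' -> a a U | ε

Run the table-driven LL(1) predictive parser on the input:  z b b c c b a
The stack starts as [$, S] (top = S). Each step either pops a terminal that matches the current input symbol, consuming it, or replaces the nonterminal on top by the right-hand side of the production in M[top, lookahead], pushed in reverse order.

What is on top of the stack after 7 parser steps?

c

step 1: stack=$ S  input=z b b c c b a $  — expand S -> R a
step 2: stack=$ a R  input=z b b c c b a $  — expand R -> U c c b
step 3: stack=$ a b c c U  input=z b b c c b a $  — expand U -> z b S' b
step 4: stack=$ a b c c b S' b z  input=z b b c c b a $  — match z
step 5: stack=$ a b c c b S' b  input=b b c c b a $  — match b
step 6: stack=$ a b c c b S'  input=b c c b a $  — expand S' -> ε
step 7: stack=$ a b c c b  input=b c c b a $  — match b
Stack after step 7: $ a b c c (top = c).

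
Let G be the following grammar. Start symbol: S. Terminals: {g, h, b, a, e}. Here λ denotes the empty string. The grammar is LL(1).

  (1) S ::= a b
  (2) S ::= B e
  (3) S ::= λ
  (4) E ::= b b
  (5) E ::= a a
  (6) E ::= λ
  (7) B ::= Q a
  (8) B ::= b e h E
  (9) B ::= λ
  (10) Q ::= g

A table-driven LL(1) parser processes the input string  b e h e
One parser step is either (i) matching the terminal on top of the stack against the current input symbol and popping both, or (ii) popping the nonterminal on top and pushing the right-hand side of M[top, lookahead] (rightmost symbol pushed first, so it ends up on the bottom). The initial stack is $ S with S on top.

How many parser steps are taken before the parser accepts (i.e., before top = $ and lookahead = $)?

     Stack        Input      Action
  1  $ S          b e h e $  expand S ::= B e
  2  $ e B        b e h e $  expand B ::= b e h E
  3  $ e E h e b  b e h e $  match b
  4  $ e E h e    e h e $    match e
  5  $ e E h      h e $      match h
  6  $ e E        e $        expand E ::= λ
  7  $ e          e $        match e
Accept reached after 7 steps.

7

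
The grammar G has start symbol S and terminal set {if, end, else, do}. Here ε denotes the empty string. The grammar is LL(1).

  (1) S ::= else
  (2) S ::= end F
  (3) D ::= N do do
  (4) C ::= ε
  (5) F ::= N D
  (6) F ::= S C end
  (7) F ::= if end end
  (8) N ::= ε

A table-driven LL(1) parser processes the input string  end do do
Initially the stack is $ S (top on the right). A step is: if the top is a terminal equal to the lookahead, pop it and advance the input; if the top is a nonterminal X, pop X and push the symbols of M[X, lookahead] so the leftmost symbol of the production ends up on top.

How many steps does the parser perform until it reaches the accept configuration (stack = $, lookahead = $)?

step 1: stack=$ S  input=end do do $  — expand S ::= end F
step 2: stack=$ F end  input=end do do $  — match end
step 3: stack=$ F  input=do do $  — expand F ::= N D
step 4: stack=$ D N  input=do do $  — expand N ::= ε
step 5: stack=$ D  input=do do $  — expand D ::= N do do
step 6: stack=$ do do N  input=do do $  — expand N ::= ε
step 7: stack=$ do do  input=do do $  — match do
step 8: stack=$ do  input=do $  — match do
Accept reached after 8 steps.

8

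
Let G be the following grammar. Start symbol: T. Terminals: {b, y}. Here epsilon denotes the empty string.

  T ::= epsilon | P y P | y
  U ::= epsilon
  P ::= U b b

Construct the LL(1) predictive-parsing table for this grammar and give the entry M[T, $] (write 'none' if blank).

T ::= epsilon

FIRST(U): from U::=epsilon we get {epsilon}. So FIRST(U) = {epsilon}.
FIRST(P): from P::=U b b we get {b}. So FIRST(P) = {b}.
FIRST(T): from T::=epsilon we get {epsilon}; from T::=P y P we get {b}; from T::=y we get {y}. So FIRST(T) = {epsilon, b, y}.
FOLLOW(T) includes $ since T is the start symbol.
FOLLOW(T): T appears on no right-hand side. Thus FOLLOW(T) = {$}.
For T ::= epsilon: FIRST(epsilon) = {epsilon}, so it goes in M[T, t] for t ∈ {}; since epsilon ∈ FIRST, also for every t ∈ FOLLOW(T) = {$}.
For T ::= P y P: FIRST(P y P) = {b}, so it goes in M[T, t] for t ∈ {b}.
For T ::= y: FIRST(y) = {y}, so it goes in M[T, t] for t ∈ {y}.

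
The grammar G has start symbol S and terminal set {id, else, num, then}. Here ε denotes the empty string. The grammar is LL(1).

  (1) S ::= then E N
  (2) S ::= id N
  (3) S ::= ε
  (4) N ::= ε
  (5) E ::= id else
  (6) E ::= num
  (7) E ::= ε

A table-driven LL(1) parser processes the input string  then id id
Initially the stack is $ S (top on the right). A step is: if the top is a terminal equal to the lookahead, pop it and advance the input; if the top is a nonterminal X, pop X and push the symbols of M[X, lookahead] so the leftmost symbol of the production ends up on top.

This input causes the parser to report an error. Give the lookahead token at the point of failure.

id

     Stack        Input         Action
  1  $ S          then id id $  expand S ::= then E N
  2  $ N E then   then id id $  match then
  3  $ N E        id id $       expand E ::= id else
  4  $ N else id  id id $       match id
  5  $ N else     id $          error: top is terminal else but lookahead is id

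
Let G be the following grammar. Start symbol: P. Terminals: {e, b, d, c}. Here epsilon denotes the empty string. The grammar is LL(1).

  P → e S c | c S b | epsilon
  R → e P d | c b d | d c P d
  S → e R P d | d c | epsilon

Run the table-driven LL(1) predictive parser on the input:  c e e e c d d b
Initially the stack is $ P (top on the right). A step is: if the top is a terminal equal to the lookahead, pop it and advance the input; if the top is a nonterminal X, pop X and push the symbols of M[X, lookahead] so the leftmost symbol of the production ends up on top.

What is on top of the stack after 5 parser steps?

e

step 1: stack=$ P  input=c e e e c d d b $  — expand P → c S b
step 2: stack=$ b S c  input=c e e e c d d b $  — match c
step 3: stack=$ b S  input=e e e c d d b $  — expand S → e R P d
step 4: stack=$ b d P R e  input=e e e c d d b $  — match e
step 5: stack=$ b d P R  input=e e c d d b $  — expand R → e P d
Stack after step 5: $ b d P d P e (top = e).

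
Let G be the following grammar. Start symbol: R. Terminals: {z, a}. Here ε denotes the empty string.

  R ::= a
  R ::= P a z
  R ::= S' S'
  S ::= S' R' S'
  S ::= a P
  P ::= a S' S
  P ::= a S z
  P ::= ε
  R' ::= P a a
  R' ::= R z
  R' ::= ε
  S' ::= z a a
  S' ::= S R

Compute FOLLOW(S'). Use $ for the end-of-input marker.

{$, a, z}

FIRST(P): from P::=a S' S we get {a}; from P::=a S z we get {a}; from P::=ε we get {ε}. So FIRST(P) = {ε, a}.
FIRST(R): from R::=a we get {a}; from R::=P a z we get {a}; from R::=S' S' we get {a, z}. So FIRST(R) = {a, z}.
FIRST(R'): from R'::=P a a we get {a}; from R'::=R z we get {a, z}; from R'::=ε we get {ε}. So FIRST(R') = {ε, a, z}.
FIRST(S): from S::=S' R' S' we get {a, z}; from S::=a P we get {a}. So FIRST(S) = {a, z}.
FIRST(S'): from S'::=z a a we get {z}; from S'::=S R we get {a, z}. So FIRST(S') = {a, z}.
FOLLOW(R) includes $ since R is the start symbol.
FOLLOW(R'): in S::=S' R' S', R' is followed by S' with FIRST {a, z}. Thus FOLLOW(R') = {a, z}.
FOLLOW(R): in R'::=R z, R is followed by z with FIRST {z}; in S'::=S R, the suffix after R is empty, so FOLLOW(R) ⊇ FOLLOW(S') = {$, a, z}. Thus FOLLOW(R) = {$, a, z}.
FOLLOW(S): in P::=a S' S, the suffix after S is empty, so FOLLOW(S) ⊇ FOLLOW(P) = {a, z}; in P::=a S z, S is followed by z with FIRST {z}; in S'::=S R, S is followed by R with FIRST {a, z}. Thus FOLLOW(S) = {a, z}.
FOLLOW(P): in R::=P a z, P is followed by a z with FIRST {a}; in S::=a P, the suffix after P is empty, so FOLLOW(P) ⊇ FOLLOW(S) = {a, z}; in R'::=P a a, P is followed by a a with FIRST {a}. Thus FOLLOW(P) = {a, z}.
FOLLOW(S'): in R::=S' S' (occurrence 1), S' is followed by S' with FIRST {a, z}; in R::=S' S' (occurrence 2), the suffix after S' is empty, so FOLLOW(S') ⊇ FOLLOW(R) = {$, a, z}; in S::=S' R' S' (occurrence 1), S' is followed by R' S' with FIRST {a, z}; in S::=S' R' S' (occurrence 2), the suffix after S' is empty, so FOLLOW(S') ⊇ FOLLOW(S) = {a, z}; in P::=a S' S, S' is followed by S with FIRST {a, z}. Thus FOLLOW(S') = {$, a, z}.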